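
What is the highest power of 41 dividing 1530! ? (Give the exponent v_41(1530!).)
v_41(1530!) = 37

Legendre's formula: v_p(n!) = Σ_{k ≥ 1} ⌊n / p^k⌋. For p = 41, n = 1530, the terms are:
  ⌊1530/41^1⌋ = ⌊1530/41⌋ = 37
(the next term ⌊1530/41^2⌋ = 0, terminating the sum). Summing: v_41(1530!) = 37 = 37.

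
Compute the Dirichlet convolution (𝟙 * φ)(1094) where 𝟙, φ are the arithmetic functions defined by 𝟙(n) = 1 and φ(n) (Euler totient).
(𝟙 * φ)(1094) = 1094

Divisors of 1094: [1, 2, 547, 1094]. For each d | 1094:
  d = 1: 𝟙(1) · φ(1094/1) = 1 · 546 = 546
  d = 2: 𝟙(2) · φ(1094/2) = 1 · 546 = 546
  d = 547: 𝟙(547) · φ(1094/547) = 1 · 1 = 1
  d = 1094: 𝟙(1094) · φ(1094/1094) = 1 · 1 = 1
Summing: (𝟙 * φ)(1094) = 546 + 546 + 1 + 1 = 1094.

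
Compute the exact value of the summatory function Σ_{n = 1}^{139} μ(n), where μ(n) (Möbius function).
Σ_{n ≤ 139} μ(n) = -4

Compute μ(n) for each 1 ≤ n ≤ 139: μ(1) = 1, μ(2) = -1, μ(3) = -1, μ(4) = 0, μ(5) = -1, μ(6) = 1, μ(7) = -1, μ(8) = 0, μ(9) = 0, μ(10) = 1, μ(11) = -1, μ(12) = 0, μ(13) = -1, μ(14) = 1, μ(15) = 1, μ(16) = 0, μ(17) = -1, μ(18) = 0, μ(19) = -1, μ(20) = 0, μ(21) = 1, μ(22) = 1, μ(23) = -1, μ(24) = 0, μ(25) = 0, μ(26) = 1, μ(27) = 0, μ(28) = 0, μ(29) = -1, μ(30) = -1, μ(31) = -1, μ(32) = 0, μ(33) = 1, μ(34) = 1, μ(35) = 1, μ(36) = 0, μ(37) = -1, μ(38) = 1, μ(39) = 1, μ(40) = 0, μ(41) = -1, μ(42) = -1, μ(43) = -1, μ(44) = 0, μ(45) = 0, μ(46) = 1, μ(47) = -1, μ(48) = 0, μ(49) = 0, μ(50) = 0, μ(51) = 1, μ(52) = 0, μ(53) = -1, μ(54) = 0, μ(55) = 1, μ(56) = 0, μ(57) = 1, μ(58) = 1, μ(59) = -1, μ(60) = 0, μ(61) = -1, μ(62) = 1, μ(63) = 0, μ(64) = 0, μ(65) = 1, μ(66) = -1, μ(67) = -1, μ(68) = 0, μ(69) = 1, μ(70) = -1, μ(71) = -1, μ(72) = 0, μ(73) = -1, μ(74) = 1, μ(75) = 0, μ(76) = 0, μ(77) = 1, μ(78) = -1, μ(79) = -1, μ(80) = 0, μ(81) = 0, μ(82) = 1, μ(83) = -1, μ(84) = 0, μ(85) = 1, μ(86) = 1, μ(87) = 1, μ(88) = 0, μ(89) = -1, μ(90) = 0, μ(91) = 1, μ(92) = 0, μ(93) = 1, μ(94) = 1, μ(95) = 1, μ(96) = 0, μ(97) = -1, μ(98) = 0, μ(99) = 0, μ(100) = 0, μ(101) = -1, μ(102) = -1, μ(103) = -1, μ(104) = 0, μ(105) = -1, μ(106) = 1, μ(107) = -1, μ(108) = 0, μ(109) = -1, μ(110) = -1, μ(111) = 1, μ(112) = 0, μ(113) = -1, μ(114) = -1, μ(115) = 1, μ(116) = 0, μ(117) = 0, μ(118) = 1, μ(119) = 1, μ(120) = 0, μ(121) = 0, μ(122) = 1, μ(123) = 1, μ(124) = 0, μ(125) = 0, μ(126) = 0, μ(127) = -1, μ(128) = 0, μ(129) = 1, μ(130) = -1, μ(131) = -1, μ(132) = 0, μ(133) = 1, μ(134) = 1, μ(135) = 0, μ(136) = 0, μ(137) = -1, μ(138) = -1, μ(139) = -1. Summing all 139 values: -4. (Mertens function M(x) = Σ_{n ≤ x} μ(n); on average M(x) should be small (PNT ⟺ M(x) = o(x)).)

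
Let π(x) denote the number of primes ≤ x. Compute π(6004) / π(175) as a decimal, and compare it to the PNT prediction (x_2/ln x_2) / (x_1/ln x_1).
π(6004)/π(175) = 783/40 ≈ 19.5750;  PNT prediction ≈ 20.3670.

π(175) = 40 and π(6004) = 783, so π(6004)/π(175) ≈ 19.5750. The PNT-predicted ratio is (6004/ln(6004)) / (175/ln(175)) ≈ 20.3670. The two agree to within a few percent, as expected.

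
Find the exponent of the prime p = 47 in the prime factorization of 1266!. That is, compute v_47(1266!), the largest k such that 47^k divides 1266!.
v_47(1266!) = 26

Legendre's formula: v_p(n!) = Σ_{k ≥ 1} ⌊n / p^k⌋. For p = 47, n = 1266, the terms are:
  ⌊1266/47^1⌋ = ⌊1266/47⌋ = 26
(the next term ⌊1266/47^2⌋ = 0, terminating the sum). Summing: v_47(1266!) = 26 = 26.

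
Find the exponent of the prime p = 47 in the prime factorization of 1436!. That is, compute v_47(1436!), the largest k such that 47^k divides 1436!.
v_47(1436!) = 30

Legendre's formula: v_p(n!) = Σ_{k ≥ 1} ⌊n / p^k⌋. For p = 47, n = 1436, the terms are:
  ⌊1436/47^1⌋ = ⌊1436/47⌋ = 30
(the next term ⌊1436/47^2⌋ = 0, terminating the sum). Summing: v_47(1436!) = 30 = 30.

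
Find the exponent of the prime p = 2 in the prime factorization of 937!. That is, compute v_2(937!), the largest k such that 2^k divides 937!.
v_2(937!) = 931

Legendre's formula: v_p(n!) = Σ_{k ≥ 1} ⌊n / p^k⌋. For p = 2, n = 937, the terms are:
  ⌊937/2^1⌋ = ⌊937/2⌋ = 468
  ⌊937/2^2⌋ = ⌊937/4⌋ = 234
  ⌊937/2^3⌋ = ⌊937/8⌋ = 117
  ⌊937/2^4⌋ = ⌊937/16⌋ = 58
  ⌊937/2^5⌋ = ⌊937/32⌋ = 29
  ⌊937/2^6⌋ = ⌊937/64⌋ = 14
  ⌊937/2^7⌋ = ⌊937/128⌋ = 7
  ⌊937/2^8⌋ = ⌊937/256⌋ = 3
  ⌊937/2^9⌋ = ⌊937/512⌋ = 1
(the next term ⌊937/2^10⌋ = 0, terminating the sum). Summing: v_2(937!) = 468 + 234 + 117 + 58 + 29 + 14 + 7 + 3 + 1 = 931.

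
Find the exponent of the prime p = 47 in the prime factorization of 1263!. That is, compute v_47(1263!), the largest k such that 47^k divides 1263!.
v_47(1263!) = 26

Legendre's formula: v_p(n!) = Σ_{k ≥ 1} ⌊n / p^k⌋. For p = 47, n = 1263, the terms are:
  ⌊1263/47^1⌋ = ⌊1263/47⌋ = 26
(the next term ⌊1263/47^2⌋ = 0, terminating the sum). Summing: v_47(1263!) = 26 = 26.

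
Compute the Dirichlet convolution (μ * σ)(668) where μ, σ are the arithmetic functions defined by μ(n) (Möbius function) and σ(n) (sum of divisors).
(μ * σ)(668) = 668

Divisors of 668: [1, 2, 4, 167, 334, 668]. For each d | 668:
  d = 1: μ(1) · σ(668/1) = 1 · 1176 = 1176
  d = 2: μ(2) · σ(668/2) = -1 · 504 = -504
  d = 4: μ(4) · σ(668/4) = 0 · 168 = 0
  d = 167: μ(167) · σ(668/167) = -1 · 7 = -7
  d = 334: μ(334) · σ(668/334) = 1 · 3 = 3
  d = 668: μ(668) · σ(668/668) = 0 · 1 = 0
Summing: (μ * σ)(668) = 1176 + -504 + 0 + -7 + 3 + 0 = 668.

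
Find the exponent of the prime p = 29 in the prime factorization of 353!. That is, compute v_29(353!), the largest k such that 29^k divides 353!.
v_29(353!) = 12

Legendre's formula: v_p(n!) = Σ_{k ≥ 1} ⌊n / p^k⌋. For p = 29, n = 353, the terms are:
  ⌊353/29^1⌋ = ⌊353/29⌋ = 12
(the next term ⌊353/29^2⌋ = 0, terminating the sum). Summing: v_29(353!) = 12 = 12.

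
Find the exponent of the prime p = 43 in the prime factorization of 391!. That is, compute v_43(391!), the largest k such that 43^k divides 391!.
v_43(391!) = 9

Legendre's formula: v_p(n!) = Σ_{k ≥ 1} ⌊n / p^k⌋. For p = 43, n = 391, the terms are:
  ⌊391/43^1⌋ = ⌊391/43⌋ = 9
(the next term ⌊391/43^2⌋ = 0, terminating the sum). Summing: v_43(391!) = 9 = 9.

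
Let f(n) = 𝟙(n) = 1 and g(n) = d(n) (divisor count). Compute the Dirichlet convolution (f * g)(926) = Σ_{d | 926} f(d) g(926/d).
(𝟙 * d)(926) = 9

Divisors of 926: [1, 2, 463, 926]. For each d | 926:
  d = 1: 𝟙(1) · d(926/1) = 1 · 4 = 4
  d = 2: 𝟙(2) · d(926/2) = 1 · 2 = 2
  d = 463: 𝟙(463) · d(926/463) = 1 · 2 = 2
  d = 926: 𝟙(926) · d(926/926) = 1 · 1 = 1
Summing: (𝟙 * d)(926) = 4 + 2 + 2 + 1 = 9.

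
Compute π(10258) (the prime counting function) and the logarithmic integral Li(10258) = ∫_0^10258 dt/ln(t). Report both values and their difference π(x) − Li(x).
π(10258) = 1257;  Li(10258) ≈ 1274.11;  π(x) − Li(x) ≈ -17.11.

Direct count of primes ≤ 10258 gives π(10258) = 1257. Numerical evaluation of the logarithmic integral gives Li(10258) ≈ 1274.11. The difference π(x) − Li(x) ≈ -17.11 is typically negative for small/moderate x (Li(x) overestimates), though Littlewood's theorem shows this sign changes infinitely often.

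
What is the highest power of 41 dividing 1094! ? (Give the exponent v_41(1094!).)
v_41(1094!) = 26

Legendre's formula: v_p(n!) = Σ_{k ≥ 1} ⌊n / p^k⌋. For p = 41, n = 1094, the terms are:
  ⌊1094/41^1⌋ = ⌊1094/41⌋ = 26
(the next term ⌊1094/41^2⌋ = 0, terminating the sum). Summing: v_41(1094!) = 26 = 26.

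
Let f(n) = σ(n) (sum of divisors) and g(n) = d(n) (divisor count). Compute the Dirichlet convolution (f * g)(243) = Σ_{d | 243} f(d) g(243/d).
(σ * d)(243) = 804

Divisors of 243: [1, 3, 9, 27, 81, 243]. For each d | 243:
  d = 1: σ(1) · d(243/1) = 1 · 6 = 6
  d = 3: σ(3) · d(243/3) = 4 · 5 = 20
  d = 9: σ(9) · d(243/9) = 13 · 4 = 52
  d = 27: σ(27) · d(243/27) = 40 · 3 = 120
  d = 81: σ(81) · d(243/81) = 121 · 2 = 242
  d = 243: σ(243) · d(243/243) = 364 · 1 = 364
Summing: (σ * d)(243) = 6 + 20 + 52 + 120 + 242 + 364 = 804.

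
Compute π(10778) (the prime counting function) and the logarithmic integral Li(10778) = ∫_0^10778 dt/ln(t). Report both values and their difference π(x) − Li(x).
π(10778) = 1312;  Li(10778) ≈ 1330.26;  π(x) − Li(x) ≈ -18.26.

Direct count of primes ≤ 10778 gives π(10778) = 1312. Numerical evaluation of the logarithmic integral gives Li(10778) ≈ 1330.26. The difference π(x) − Li(x) ≈ -18.26 is typically negative for small/moderate x (Li(x) overestimates), though Littlewood's theorem shows this sign changes infinitely often.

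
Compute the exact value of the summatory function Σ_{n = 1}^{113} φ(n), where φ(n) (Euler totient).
Σ_{n ≤ 113} φ(n) = 3948

Compute φ(n) for each 1 ≤ n ≤ 113: φ(1) = 1, φ(2) = 1, φ(3) = 2, φ(4) = 2, φ(5) = 4, φ(6) = 2, φ(7) = 6, φ(8) = 4, φ(9) = 6, φ(10) = 4, φ(11) = 10, φ(12) = 4, φ(13) = 12, φ(14) = 6, φ(15) = 8, φ(16) = 8, φ(17) = 16, φ(18) = 6, φ(19) = 18, φ(20) = 8, φ(21) = 12, φ(22) = 10, φ(23) = 22, φ(24) = 8, φ(25) = 20, φ(26) = 12, φ(27) = 18, φ(28) = 12, φ(29) = 28, φ(30) = 8, φ(31) = 30, φ(32) = 16, φ(33) = 20, φ(34) = 16, φ(35) = 24, φ(36) = 12, φ(37) = 36, φ(38) = 18, φ(39) = 24, φ(40) = 16, φ(41) = 40, φ(42) = 12, φ(43) = 42, φ(44) = 20, φ(45) = 24, φ(46) = 22, φ(47) = 46, φ(48) = 16, φ(49) = 42, φ(50) = 20, φ(51) = 32, φ(52) = 24, φ(53) = 52, φ(54) = 18, φ(55) = 40, φ(56) = 24, φ(57) = 36, φ(58) = 28, φ(59) = 58, φ(60) = 16, φ(61) = 60, φ(62) = 30, φ(63) = 36, φ(64) = 32, φ(65) = 48, φ(66) = 20, φ(67) = 66, φ(68) = 32, φ(69) = 44, φ(70) = 24, φ(71) = 70, φ(72) = 24, φ(73) = 72, φ(74) = 36, φ(75) = 40, φ(76) = 36, φ(77) = 60, φ(78) = 24, φ(79) = 78, φ(80) = 32, φ(81) = 54, φ(82) = 40, φ(83) = 82, φ(84) = 24, φ(85) = 64, φ(86) = 42, φ(87) = 56, φ(88) = 40, φ(89) = 88, φ(90) = 24, φ(91) = 72, φ(92) = 44, φ(93) = 60, φ(94) = 46, φ(95) = 72, φ(96) = 32, φ(97) = 96, φ(98) = 42, φ(99) = 60, φ(100) = 40, φ(101) = 100, φ(102) = 32, φ(103) = 102, φ(104) = 48, φ(105) = 48, φ(106) = 52, φ(107) = 106, φ(108) = 36, φ(109) = 108, φ(110) = 40, φ(111) = 72, φ(112) = 48, φ(113) = 112. Summing all 113 values: 3948. (Average order: Σ_{n ≤ x} φ(n) ~ (3/π²) x². For x = 113, (3/π²)·113² ≈ 3881.31.)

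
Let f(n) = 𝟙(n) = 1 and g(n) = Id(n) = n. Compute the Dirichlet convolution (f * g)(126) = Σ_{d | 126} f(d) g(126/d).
(𝟙 * Id)(126) = 312

Divisors of 126: [1, 2, 3, 6, 7, 9, 14, 18, 21, 42, 63, 126]. For each d | 126:
  d = 1: 𝟙(1) · Id(126/1) = 1 · 126 = 126
  d = 2: 𝟙(2) · Id(126/2) = 1 · 63 = 63
  d = 3: 𝟙(3) · Id(126/3) = 1 · 42 = 42
  d = 6: 𝟙(6) · Id(126/6) = 1 · 21 = 21
  d = 7: 𝟙(7) · Id(126/7) = 1 · 18 = 18
  d = 9: 𝟙(9) · Id(126/9) = 1 · 14 = 14
  d = 14: 𝟙(14) · Id(126/14) = 1 · 9 = 9
  d = 18: 𝟙(18) · Id(126/18) = 1 · 7 = 7
  d = 21: 𝟙(21) · Id(126/21) = 1 · 6 = 6
  d = 42: 𝟙(42) · Id(126/42) = 1 · 3 = 3
  d = 63: 𝟙(63) · Id(126/63) = 1 · 2 = 2
  d = 126: 𝟙(126) · Id(126/126) = 1 · 1 = 1
Summing: (𝟙 * Id)(126) = 126 + 63 + 42 + 21 + 18 + 14 + 9 + 7 + 6 + 3 + 2 + 1 = 312.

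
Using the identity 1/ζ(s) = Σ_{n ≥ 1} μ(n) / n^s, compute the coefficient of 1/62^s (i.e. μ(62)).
μ(62) = 1

Factor n = 62 = 2 · 31. μ(n) = 0 if any exponent ≥ 2 (not squarefree); otherwise μ(n) = (−1)^{ω(n)} where ω(n) is the number of distinct prime factors. Applying: μ(62) = 1.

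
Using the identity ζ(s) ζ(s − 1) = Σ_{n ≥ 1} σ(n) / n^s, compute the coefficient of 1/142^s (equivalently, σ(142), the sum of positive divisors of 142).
σ(142) = 216

In the product (Σ m^0/m^s)(Σ k / k^s) = Σ (Σ_{d | n} d) / n^s, the coefficient of 1/n^s is σ(n) = Σ_{d | n} d. For n = 142, divisors are [1, 2, 71, 142]; summing: σ(142) = 216.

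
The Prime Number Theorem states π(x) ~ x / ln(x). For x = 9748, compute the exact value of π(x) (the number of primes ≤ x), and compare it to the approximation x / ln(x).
π(9748) = 1202;  x/ln(x) ≈ 1061.32;  relative error ≈ 11.70%.

Directly count primes up to 9748: π(9748) = 1202. The PNT approximation gives 9748/ln(9748) ≈ 9748/9.18482 ≈ 1061.32. Relative error (π(x) − x/ln(x)) / π(x) ≈ 11.70%; the approximation is known to undercount slightly (Li(x) is a better estimate).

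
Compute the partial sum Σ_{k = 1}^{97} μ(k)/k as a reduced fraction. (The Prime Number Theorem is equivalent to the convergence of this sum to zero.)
Σ μ(k)/k = 11962644395524974654034383169459538/384261327324253070792183691221959345

Values of μ(k) for 1 ≤ k ≤ 97: μ(1) = 1, μ(2) = -1, μ(3) = -1, μ(5) = -1, μ(6) = 1, μ(7) = -1, μ(10) = 1, μ(11) = -1, μ(13) = -1, μ(14) = 1, μ(15) = 1, μ(17) = -1, μ(19) = -1, μ(21) = 1, μ(22) = 1, μ(23) = -1, μ(26) = 1, μ(29) = -1, μ(30) = -1, μ(31) = -1, μ(33) = 1, μ(34) = 1, μ(35) = 1, μ(37) = -1, μ(38) = 1, μ(39) = 1, μ(41) = -1, μ(42) = -1, μ(43) = -1, μ(46) = 1, μ(47) = -1, μ(51) = 1, μ(53) = -1, μ(55) = 1, μ(57) = 1, μ(58) = 1, μ(59) = -1, μ(61) = -1, μ(62) = 1, μ(65) = 1, μ(66) = -1, μ(67) = -1, μ(69) = 1, μ(70) = -1, μ(71) = -1, μ(73) = -1, μ(74) = 1, μ(77) = 1, μ(78) = -1, μ(79) = -1, μ(82) = 1, μ(83) = -1, μ(85) = 1, μ(86) = 1, μ(87) = 1, μ(89) = -1, μ(91) = 1, μ(93) = 1, μ(94) = 1, μ(95) = 1, μ(97) = -1, with μ = 0 on non-squarefree integers. Summing μ(k)/k for k where μ(k) ≠ 0 gives 11962644395524974654034383169459538/384261327324253070792183691221959345 ≈ 0.0311. (PNT ⟺ this sum → 0 as n → ∞.)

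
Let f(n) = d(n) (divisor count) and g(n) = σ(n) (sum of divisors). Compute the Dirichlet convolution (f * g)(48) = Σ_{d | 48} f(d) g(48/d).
(d * σ)(48) = 594

Divisors of 48: [1, 2, 3, 4, 6, 8, 12, 16, 24, 48]. For each d | 48:
  d = 1: d(1) · σ(48/1) = 1 · 124 = 124
  d = 2: d(2) · σ(48/2) = 2 · 60 = 120
  d = 3: d(3) · σ(48/3) = 2 · 31 = 62
  d = 4: d(4) · σ(48/4) = 3 · 28 = 84
  d = 6: d(6) · σ(48/6) = 4 · 15 = 60
  d = 8: d(8) · σ(48/8) = 4 · 12 = 48
  d = 12: d(12) · σ(48/12) = 6 · 7 = 42
  d = 16: d(16) · σ(48/16) = 5 · 4 = 20
  d = 24: d(24) · σ(48/24) = 8 · 3 = 24
  d = 48: d(48) · σ(48/48) = 10 · 1 = 10
Summing: (d * σ)(48) = 124 + 120 + 62 + 84 + 60 + 48 + 42 + 20 + 24 + 10 = 594.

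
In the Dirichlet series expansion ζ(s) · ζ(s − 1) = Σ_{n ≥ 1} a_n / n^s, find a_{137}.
σ(137) = 138

In the product (Σ m^0/m^s)(Σ k / k^s) = Σ (Σ_{d | n} d) / n^s, the coefficient of 1/n^s is σ(n) = Σ_{d | n} d. For n = 137, divisors are [1, 137]; summing: σ(137) = 138.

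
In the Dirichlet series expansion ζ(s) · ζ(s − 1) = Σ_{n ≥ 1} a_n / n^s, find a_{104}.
σ(104) = 210

In the product (Σ m^0/m^s)(Σ k / k^s) = Σ (Σ_{d | n} d) / n^s, the coefficient of 1/n^s is σ(n) = Σ_{d | n} d. For n = 104, divisors are [1, 2, 4, 8, 13, 26, 52, 104]; summing: σ(104) = 210.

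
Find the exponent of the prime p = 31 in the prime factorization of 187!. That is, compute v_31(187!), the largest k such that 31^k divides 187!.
v_31(187!) = 6

Legendre's formula: v_p(n!) = Σ_{k ≥ 1} ⌊n / p^k⌋. For p = 31, n = 187, the terms are:
  ⌊187/31^1⌋ = ⌊187/31⌋ = 6
(the next term ⌊187/31^2⌋ = 0, terminating the sum). Summing: v_31(187!) = 6 = 6.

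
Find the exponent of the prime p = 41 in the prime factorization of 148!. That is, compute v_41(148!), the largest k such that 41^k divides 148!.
v_41(148!) = 3

Legendre's formula: v_p(n!) = Σ_{k ≥ 1} ⌊n / p^k⌋. For p = 41, n = 148, the terms are:
  ⌊148/41^1⌋ = ⌊148/41⌋ = 3
(the next term ⌊148/41^2⌋ = 0, terminating the sum). Summing: v_41(148!) = 3 = 3.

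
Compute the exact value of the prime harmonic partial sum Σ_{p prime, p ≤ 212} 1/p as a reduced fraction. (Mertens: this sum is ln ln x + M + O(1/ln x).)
Σ 1/p = 3215488142498485484492183158345029261034221047849345857469577412562094716564064084247/1645783550795210387735581011435590727981167322669649249414629852197255934130751870910

π(212) = 47, so the primes ≤ 212 are [2, 3, 5, 7, 11, 13, 17, 19, 23, 29, 31, 37, 41, 43, 47, 53, 59, 61, 67, 71, 73, 79, 83, 89, 97, 101, 103, 107, 109, 113, 127, 131, 137, 139, 149, 151, 157, 163, 167, 173, 179, 181, 191, 193, 197, 199, 211]. Summing 1/p over these primes: 3215488142498485484492183158345029261034221047849345857469577412562094716564064084247/1645783550795210387735581011435590727981167322669649249414629852197255934130751870910 ≈ 1.9538. Mertens estimate ln ln(212) + 0.2615 ≈ 1.9398.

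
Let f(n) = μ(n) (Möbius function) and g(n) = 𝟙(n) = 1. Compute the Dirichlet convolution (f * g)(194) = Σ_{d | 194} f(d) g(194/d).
(μ * 𝟙)(194) = 0

Divisors of 194: [1, 2, 97, 194]. For each d | 194:
  d = 1: μ(1) · 𝟙(194/1) = 1 · 1 = 1
  d = 2: μ(2) · 𝟙(194/2) = -1 · 1 = -1
  d = 97: μ(97) · 𝟙(194/97) = -1 · 1 = -1
  d = 194: μ(194) · 𝟙(194/194) = 1 · 1 = 1
Summing: (μ * 𝟙)(194) = 1 + -1 + -1 + 1 = 0.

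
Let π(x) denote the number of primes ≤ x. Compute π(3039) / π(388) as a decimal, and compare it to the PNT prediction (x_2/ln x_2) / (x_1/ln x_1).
π(3039)/π(388) = 435/76 ≈ 5.7237;  PNT prediction ≈ 5.8221.

π(388) = 76 and π(3039) = 435, so π(3039)/π(388) ≈ 5.7237. The PNT-predicted ratio is (3039/ln(3039)) / (388/ln(388)) ≈ 5.8221. The two agree to within a few percent, as expected.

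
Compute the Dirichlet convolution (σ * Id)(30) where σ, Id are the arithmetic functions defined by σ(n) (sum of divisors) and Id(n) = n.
(σ * Id)(30) = 385

Divisors of 30: [1, 2, 3, 5, 6, 10, 15, 30]. For each d | 30:
  d = 1: σ(1) · Id(30/1) = 1 · 30 = 30
  d = 2: σ(2) · Id(30/2) = 3 · 15 = 45
  d = 3: σ(3) · Id(30/3) = 4 · 10 = 40
  d = 5: σ(5) · Id(30/5) = 6 · 6 = 36
  d = 6: σ(6) · Id(30/6) = 12 · 5 = 60
  d = 10: σ(10) · Id(30/10) = 18 · 3 = 54
  d = 15: σ(15) · Id(30/15) = 24 · 2 = 48
  d = 30: σ(30) · Id(30/30) = 72 · 1 = 72
Summing: (σ * Id)(30) = 30 + 45 + 40 + 36 + 60 + 54 + 48 + 72 = 385.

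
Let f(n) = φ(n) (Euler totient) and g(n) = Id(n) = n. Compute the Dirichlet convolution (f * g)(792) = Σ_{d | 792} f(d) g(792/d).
(φ * Id)(792) = 8820

Divisors of 792: [1, 2, 3, 4, 6, 8, 9, 11, 12, 18, 22, 24, 33, 36, 44, 66, 72, 88, 99, 132, 198, 264, 396, 792]. For each d | 792:
  d = 1: φ(1) · Id(792/1) = 1 · 792 = 792
  d = 2: φ(2) · Id(792/2) = 1 · 396 = 396
  d = 3: φ(3) · Id(792/3) = 2 · 264 = 528
  d = 4: φ(4) · Id(792/4) = 2 · 198 = 396
  d = 6: φ(6) · Id(792/6) = 2 · 132 = 264
  d = 8: φ(8) · Id(792/8) = 4 · 99 = 396
  d = 9: φ(9) · Id(792/9) = 6 · 88 = 528
  d = 11: φ(11) · Id(792/11) = 10 · 72 = 720
  d = 12: φ(12) · Id(792/12) = 4 · 66 = 264
  d = 18: φ(18) · Id(792/18) = 6 · 44 = 264
  d = 22: φ(22) · Id(792/22) = 10 · 36 = 360
  d = 24: φ(24) · Id(792/24) = 8 · 33 = 264
  d = 33: φ(33) · Id(792/33) = 20 · 24 = 480
  d = 36: φ(36) · Id(792/36) = 12 · 22 = 264
  d = 44: φ(44) · Id(792/44) = 20 · 18 = 360
  d = 66: φ(66) · Id(792/66) = 20 · 12 = 240
  d = 72: φ(72) · Id(792/72) = 24 · 11 = 264
  d = 88: φ(88) · Id(792/88) = 40 · 9 = 360
  d = 99: φ(99) · Id(792/99) = 60 · 8 = 480
  d = 132: φ(132) · Id(792/132) = 40 · 6 = 240
  d = 198: φ(198) · Id(792/198) = 60 · 4 = 240
  d = 264: φ(264) · Id(792/264) = 80 · 3 = 240
  d = 396: φ(396) · Id(792/396) = 120 · 2 = 240
  d = 792: φ(792) · Id(792/792) = 240 · 1 = 240
Summing: (φ * Id)(792) = 792 + 396 + 528 + 396 + 264 + 396 + 528 + 720 + 264 + 264 + 360 + 264 + 480 + 264 + 360 + 240 + 264 + 360 + 480 + 240 + 240 + 240 + 240 + 240 = 8820.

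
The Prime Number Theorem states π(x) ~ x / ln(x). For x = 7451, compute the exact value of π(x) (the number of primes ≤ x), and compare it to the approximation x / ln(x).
π(7451) = 943;  x/ln(x) ≈ 835.68;  relative error ≈ 11.38%.

Directly count primes up to 7451: π(7451) = 943. The PNT approximation gives 7451/ln(7451) ≈ 7451/8.91610 ≈ 835.68. Relative error (π(x) − x/ln(x)) / π(x) ≈ 11.38%; the approximation is known to undercount slightly (Li(x) is a better estimate).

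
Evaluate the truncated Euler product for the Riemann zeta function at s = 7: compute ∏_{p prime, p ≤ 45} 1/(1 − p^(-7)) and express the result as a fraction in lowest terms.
∏ = 45646702807467713699372033067809267220048714619200580949120845685181752370766160993819090186875/45268741527906747399557358241617585589782139439825822687873840391576296184501153303048882388992

The primes p ≤ 45 are [2, 3, 5, 7, 11, 13, 17, 19, 23, 29, 31, 37, 41, 43]. For each prime, (1 − 1/p^7)^(-1) = p^7 / (p^7 − 1). The product is (1 − 1/2^7)^(-1), (1 − 1/3^7)^(-1), (1 − 1/5^7)^(-1), (1 − 1/7^7)^(-1), (1 − 1/11^7)^(-1), (1 − 1/13^7)^(-1), (1 − 1/17^7)^(-1), (1 − 1/19^7)^(-1), (1 − 1/23^7)^(-1), (1 − 1/29^7)^(-1), (1 − 1/31^7)^(-1), (1 − 1/37^7)^(-1), (1 − 1/41^7)^(-1), (1 − 1/43^7)^(-1) = ∏ p^7 / (p^7 − 1) = 45646702807467713699372033067809267220048714619200580949120845685181752370766160993819090186875/45268741527906747399557358241617585589782139439825822687873840391576296184501153303048882388992.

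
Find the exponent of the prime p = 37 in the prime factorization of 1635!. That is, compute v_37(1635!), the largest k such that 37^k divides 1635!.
v_37(1635!) = 45

Legendre's formula: v_p(n!) = Σ_{k ≥ 1} ⌊n / p^k⌋. For p = 37, n = 1635, the terms are:
  ⌊1635/37^1⌋ = ⌊1635/37⌋ = 44
  ⌊1635/37^2⌋ = ⌊1635/1369⌋ = 1
(the next term ⌊1635/37^3⌋ = 0, terminating the sum). Summing: v_37(1635!) = 44 + 1 = 45.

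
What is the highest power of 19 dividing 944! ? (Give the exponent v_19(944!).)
v_19(944!) = 51

Legendre's formula: v_p(n!) = Σ_{k ≥ 1} ⌊n / p^k⌋. For p = 19, n = 944, the terms are:
  ⌊944/19^1⌋ = ⌊944/19⌋ = 49
  ⌊944/19^2⌋ = ⌊944/361⌋ = 2
(the next term ⌊944/19^3⌋ = 0, terminating the sum). Summing: v_19(944!) = 49 + 2 = 51.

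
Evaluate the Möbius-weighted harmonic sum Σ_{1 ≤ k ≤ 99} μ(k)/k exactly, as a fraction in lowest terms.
Σ μ(k)/k = 11962644395524974654034383169459538/384261327324253070792183691221959345

Values of μ(k) for 1 ≤ k ≤ 99: μ(1) = 1, μ(2) = -1, μ(3) = -1, μ(5) = -1, μ(6) = 1, μ(7) = -1, μ(10) = 1, μ(11) = -1, μ(13) = -1, μ(14) = 1, μ(15) = 1, μ(17) = -1, μ(19) = -1, μ(21) = 1, μ(22) = 1, μ(23) = -1, μ(26) = 1, μ(29) = -1, μ(30) = -1, μ(31) = -1, μ(33) = 1, μ(34) = 1, μ(35) = 1, μ(37) = -1, μ(38) = 1, μ(39) = 1, μ(41) = -1, μ(42) = -1, μ(43) = -1, μ(46) = 1, μ(47) = -1, μ(51) = 1, μ(53) = -1, μ(55) = 1, μ(57) = 1, μ(58) = 1, μ(59) = -1, μ(61) = -1, μ(62) = 1, μ(65) = 1, μ(66) = -1, μ(67) = -1, μ(69) = 1, μ(70) = -1, μ(71) = -1, μ(73) = -1, μ(74) = 1, μ(77) = 1, μ(78) = -1, μ(79) = -1, μ(82) = 1, μ(83) = -1, μ(85) = 1, μ(86) = 1, μ(87) = 1, μ(89) = -1, μ(91) = 1, μ(93) = 1, μ(94) = 1, μ(95) = 1, μ(97) = -1, with μ = 0 on non-squarefree integers. Summing μ(k)/k for k where μ(k) ≠ 0 gives 11962644395524974654034383169459538/384261327324253070792183691221959345 ≈ 0.0311. (PNT ⟺ this sum → 0 as n → ∞.)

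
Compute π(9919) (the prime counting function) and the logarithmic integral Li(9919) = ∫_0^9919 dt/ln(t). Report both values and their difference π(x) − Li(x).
π(9919) = 1222;  Li(9919) ≈ 1237.34;  π(x) − Li(x) ≈ -15.34.

Direct count of primes ≤ 9919 gives π(9919) = 1222. Numerical evaluation of the logarithmic integral gives Li(9919) ≈ 1237.34. The difference π(x) − Li(x) ≈ -15.34 is typically negative for small/moderate x (Li(x) overestimates), though Littlewood's theorem shows this sign changes infinitely often.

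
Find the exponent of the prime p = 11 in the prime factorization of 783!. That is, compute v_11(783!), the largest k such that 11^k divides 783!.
v_11(783!) = 77

Legendre's formula: v_p(n!) = Σ_{k ≥ 1} ⌊n / p^k⌋. For p = 11, n = 783, the terms are:
  ⌊783/11^1⌋ = ⌊783/11⌋ = 71
  ⌊783/11^2⌋ = ⌊783/121⌋ = 6
(the next term ⌊783/11^3⌋ = 0, terminating the sum). Summing: v_11(783!) = 71 + 6 = 77.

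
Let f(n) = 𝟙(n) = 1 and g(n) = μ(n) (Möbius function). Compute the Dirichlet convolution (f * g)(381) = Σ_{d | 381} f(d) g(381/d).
(𝟙 * μ)(381) = 0

Divisors of 381: [1, 3, 127, 381]. For each d | 381:
  d = 1: 𝟙(1) · μ(381/1) = 1 · 1 = 1
  d = 3: 𝟙(3) · μ(381/3) = 1 · -1 = -1
  d = 127: 𝟙(127) · μ(381/127) = 1 · -1 = -1
  d = 381: 𝟙(381) · μ(381/381) = 1 · 1 = 1
Summing: (𝟙 * μ)(381) = 1 + -1 + -1 + 1 = 0.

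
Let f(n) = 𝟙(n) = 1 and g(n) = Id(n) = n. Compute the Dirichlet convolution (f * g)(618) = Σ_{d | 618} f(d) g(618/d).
(𝟙 * Id)(618) = 1248

Divisors of 618: [1, 2, 3, 6, 103, 206, 309, 618]. For each d | 618:
  d = 1: 𝟙(1) · Id(618/1) = 1 · 618 = 618
  d = 2: 𝟙(2) · Id(618/2) = 1 · 309 = 309
  d = 3: 𝟙(3) · Id(618/3) = 1 · 206 = 206
  d = 6: 𝟙(6) · Id(618/6) = 1 · 103 = 103
  d = 103: 𝟙(103) · Id(618/103) = 1 · 6 = 6
  d = 206: 𝟙(206) · Id(618/206) = 1 · 3 = 3
  d = 309: 𝟙(309) · Id(618/309) = 1 · 2 = 2
  d = 618: 𝟙(618) · Id(618/618) = 1 · 1 = 1
Summing: (𝟙 * Id)(618) = 618 + 309 + 206 + 103 + 6 + 3 + 2 + 1 = 1248.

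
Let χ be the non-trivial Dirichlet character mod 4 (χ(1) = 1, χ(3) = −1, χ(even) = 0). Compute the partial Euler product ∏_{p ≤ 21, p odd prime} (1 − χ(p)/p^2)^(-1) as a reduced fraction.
∏ = 14933966047/16280616960

The odd primes p ≤ 21 are [3, 5, 7, 11, 13, 17, 19]. For each, χ(p) = 1 if p ≡ 1 mod 4, χ(p) = −1 if p ≡ 3 mod 4. Taking (1 − χ(p)/p^2)^(-1) = p^2/(p^2 − χ(p)): (1 − (-1)/3^2)^(-1) · (1 − (1)/5^2)^(-1) · (1 − (-1)/7^2)^(-1) · (1 − (-1)/11^2)^(-1) · (1 − (1)/13^2)^(-1) · (1 − (1)/17^2)^(-1) · (1 − (-1)/19^2)^(-1) = 14933966047/16280616960.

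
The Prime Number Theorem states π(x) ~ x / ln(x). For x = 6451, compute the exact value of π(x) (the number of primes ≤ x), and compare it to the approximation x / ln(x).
π(6451) = 838;  x/ln(x) ≈ 735.41;  relative error ≈ 12.24%.

Directly count primes up to 6451: π(6451) = 838. The PNT approximation gives 6451/ln(6451) ≈ 6451/8.77199 ≈ 735.41. Relative error (π(x) − x/ln(x)) / π(x) ≈ 12.24%; the approximation is known to undercount slightly (Li(x) is a better estimate).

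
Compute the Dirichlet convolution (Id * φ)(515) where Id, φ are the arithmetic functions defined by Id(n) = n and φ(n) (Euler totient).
(Id * φ)(515) = 1845

Divisors of 515: [1, 5, 103, 515]. For each d | 515:
  d = 1: Id(1) · φ(515/1) = 1 · 408 = 408
  d = 5: Id(5) · φ(515/5) = 5 · 102 = 510
  d = 103: Id(103) · φ(515/103) = 103 · 4 = 412
  d = 515: Id(515) · φ(515/515) = 515 · 1 = 515
Summing: (Id * φ)(515) = 408 + 510 + 412 + 515 = 1845.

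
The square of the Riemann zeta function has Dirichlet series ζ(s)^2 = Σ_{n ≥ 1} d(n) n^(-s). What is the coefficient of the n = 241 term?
d(241) = 2

ζ(s)^2 = (Σ 1/m^s)(Σ 1/k^s). The coefficient of 1/n^s in the product is the number of ordered pairs (m, k) with mk = n, which equals d(n). For n = 241, divisors are [1, 241], so d(241) = 2.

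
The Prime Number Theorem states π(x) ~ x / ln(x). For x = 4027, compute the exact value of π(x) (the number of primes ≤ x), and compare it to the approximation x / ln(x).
π(4027) = 557;  x/ln(x) ≈ 485.14;  relative error ≈ 12.90%.

Directly count primes up to 4027: π(4027) = 557. The PNT approximation gives 4027/ln(4027) ≈ 4027/8.30078 ≈ 485.14. Relative error (π(x) − x/ln(x)) / π(x) ≈ 12.90%; the approximation is known to undercount slightly (Li(x) is a better estimate).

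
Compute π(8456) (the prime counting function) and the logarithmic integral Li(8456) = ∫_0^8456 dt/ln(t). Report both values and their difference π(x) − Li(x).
π(8456) = 1057;  Li(8456) ≈ 1077.00;  π(x) − Li(x) ≈ -20.00.

Direct count of primes ≤ 8456 gives π(8456) = 1057. Numerical evaluation of the logarithmic integral gives Li(8456) ≈ 1077.00. The difference π(x) − Li(x) ≈ -20.00 is typically negative for small/moderate x (Li(x) overestimates), though Littlewood's theorem shows this sign changes infinitely often.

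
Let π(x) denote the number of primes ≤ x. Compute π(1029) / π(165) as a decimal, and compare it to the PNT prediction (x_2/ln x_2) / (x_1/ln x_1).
π(1029)/π(165) = 172/38 ≈ 4.5263;  PNT prediction ≈ 4.5907.

π(165) = 38 and π(1029) = 172, so π(1029)/π(165) ≈ 4.5263. The PNT-predicted ratio is (1029/ln(1029)) / (165/ln(165)) ≈ 4.5907. The two agree to within a few percent, as expected.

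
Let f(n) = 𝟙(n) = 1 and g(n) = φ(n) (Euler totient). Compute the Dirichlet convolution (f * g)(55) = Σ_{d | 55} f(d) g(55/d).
(𝟙 * φ)(55) = 55

Divisors of 55: [1, 5, 11, 55]. For each d | 55:
  d = 1: 𝟙(1) · φ(55/1) = 1 · 40 = 40
  d = 5: 𝟙(5) · φ(55/5) = 1 · 10 = 10
  d = 11: 𝟙(11) · φ(55/11) = 1 · 4 = 4
  d = 55: 𝟙(55) · φ(55/55) = 1 · 1 = 1
Summing: (𝟙 * φ)(55) = 40 + 10 + 4 + 1 = 55.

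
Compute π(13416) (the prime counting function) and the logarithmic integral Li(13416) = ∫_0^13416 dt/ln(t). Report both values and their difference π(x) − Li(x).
π(13416) = 1590;  Li(13416) ≈ 1610.95;  π(x) − Li(x) ≈ -20.95.

Direct count of primes ≤ 13416 gives π(13416) = 1590. Numerical evaluation of the logarithmic integral gives Li(13416) ≈ 1610.95. The difference π(x) − Li(x) ≈ -20.95 is typically negative for small/moderate x (Li(x) overestimates), though Littlewood's theorem shows this sign changes infinitely often.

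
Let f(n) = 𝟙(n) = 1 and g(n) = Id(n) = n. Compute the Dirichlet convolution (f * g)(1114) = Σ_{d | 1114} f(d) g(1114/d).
(𝟙 * Id)(1114) = 1674

Divisors of 1114: [1, 2, 557, 1114]. For each d | 1114:
  d = 1: 𝟙(1) · Id(1114/1) = 1 · 1114 = 1114
  d = 2: 𝟙(2) · Id(1114/2) = 1 · 557 = 557
  d = 557: 𝟙(557) · Id(1114/557) = 1 · 2 = 2
  d = 1114: 𝟙(1114) · Id(1114/1114) = 1 · 1 = 1
Summing: (𝟙 * Id)(1114) = 1114 + 557 + 2 + 1 = 1674.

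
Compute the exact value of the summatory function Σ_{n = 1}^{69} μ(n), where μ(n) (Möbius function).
Σ_{n ≤ 69} μ(n) = -1

Compute μ(n) for each 1 ≤ n ≤ 69: μ(1) = 1, μ(2) = -1, μ(3) = -1, μ(4) = 0, μ(5) = -1, μ(6) = 1, μ(7) = -1, μ(8) = 0, μ(9) = 0, μ(10) = 1, μ(11) = -1, μ(12) = 0, μ(13) = -1, μ(14) = 1, μ(15) = 1, μ(16) = 0, μ(17) = -1, μ(18) = 0, μ(19) = -1, μ(20) = 0, μ(21) = 1, μ(22) = 1, μ(23) = -1, μ(24) = 0, μ(25) = 0, μ(26) = 1, μ(27) = 0, μ(28) = 0, μ(29) = -1, μ(30) = -1, μ(31) = -1, μ(32) = 0, μ(33) = 1, μ(34) = 1, μ(35) = 1, μ(36) = 0, μ(37) = -1, μ(38) = 1, μ(39) = 1, μ(40) = 0, μ(41) = -1, μ(42) = -1, μ(43) = -1, μ(44) = 0, μ(45) = 0, μ(46) = 1, μ(47) = -1, μ(48) = 0, μ(49) = 0, μ(50) = 0, μ(51) = 1, μ(52) = 0, μ(53) = -1, μ(54) = 0, μ(55) = 1, μ(56) = 0, μ(57) = 1, μ(58) = 1, μ(59) = -1, μ(60) = 0, μ(61) = -1, μ(62) = 1, μ(63) = 0, μ(64) = 0, μ(65) = 1, μ(66) = -1, μ(67) = -1, μ(68) = 0, μ(69) = 1. Summing all 69 values: -1. (Mertens function M(x) = Σ_{n ≤ x} μ(n); on average M(x) should be small (PNT ⟺ M(x) = o(x)).)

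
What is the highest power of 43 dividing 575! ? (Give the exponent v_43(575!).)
v_43(575!) = 13

Legendre's formula: v_p(n!) = Σ_{k ≥ 1} ⌊n / p^k⌋. For p = 43, n = 575, the terms are:
  ⌊575/43^1⌋ = ⌊575/43⌋ = 13
(the next term ⌊575/43^2⌋ = 0, terminating the sum). Summing: v_43(575!) = 13 = 13.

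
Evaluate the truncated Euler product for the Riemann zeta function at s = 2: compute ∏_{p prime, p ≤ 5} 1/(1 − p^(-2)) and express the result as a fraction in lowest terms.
∏ = 25/16

The primes p ≤ 5 are [2, 3, 5]. For each prime, (1 − 1/p^2)^(-1) = p^2 / (p^2 − 1). The product is (1 − 1/2^2)^(-1), (1 − 1/3^2)^(-1), (1 − 1/5^2)^(-1) = ∏ p^2 / (p^2 − 1) = 25/16.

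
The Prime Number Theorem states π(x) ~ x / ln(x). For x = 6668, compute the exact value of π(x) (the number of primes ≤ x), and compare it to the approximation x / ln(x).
π(6668) = 859;  x/ln(x) ≈ 757.29;  relative error ≈ 11.84%.

Directly count primes up to 6668: π(6668) = 859. The PNT approximation gives 6668/ln(6668) ≈ 6668/8.80508 ≈ 757.29. Relative error (π(x) − x/ln(x)) / π(x) ≈ 11.84%; the approximation is known to undercount slightly (Li(x) is a better estimate).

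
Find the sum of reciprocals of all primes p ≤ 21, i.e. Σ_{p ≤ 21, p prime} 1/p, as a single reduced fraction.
Σ 1/p = 14117683/9699690

π(21) = 8, so the primes ≤ 21 are [2, 3, 5, 7, 11, 13, 17, 19]. Summing 1/p over these primes: 14117683/9699690 ≈ 1.4555. Mertens estimate ln ln(21) + 0.2615 ≈ 1.3748.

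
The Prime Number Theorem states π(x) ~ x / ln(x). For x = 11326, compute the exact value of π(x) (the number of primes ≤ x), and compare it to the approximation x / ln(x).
π(11326) = 1369;  x/ln(x) ≈ 1213.30;  relative error ≈ 11.37%.

Directly count primes up to 11326: π(11326) = 1369. The PNT approximation gives 11326/ln(11326) ≈ 11326/9.33486 ≈ 1213.30. Relative error (π(x) − x/ln(x)) / π(x) ≈ 11.37%; the approximation is known to undercount slightly (Li(x) is a better estimate).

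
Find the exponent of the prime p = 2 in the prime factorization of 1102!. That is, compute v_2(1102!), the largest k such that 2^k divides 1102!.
v_2(1102!) = 1097

Legendre's formula: v_p(n!) = Σ_{k ≥ 1} ⌊n / p^k⌋. For p = 2, n = 1102, the terms are:
  ⌊1102/2^1⌋ = ⌊1102/2⌋ = 551
  ⌊1102/2^2⌋ = ⌊1102/4⌋ = 275
  ⌊1102/2^3⌋ = ⌊1102/8⌋ = 137
  ⌊1102/2^4⌋ = ⌊1102/16⌋ = 68
  ⌊1102/2^5⌋ = ⌊1102/32⌋ = 34
  ⌊1102/2^6⌋ = ⌊1102/64⌋ = 17
  ⌊1102/2^7⌋ = ⌊1102/128⌋ = 8
  ⌊1102/2^8⌋ = ⌊1102/256⌋ = 4
  ⌊1102/2^9⌋ = ⌊1102/512⌋ = 2
  ⌊1102/2^10⌋ = ⌊1102/1024⌋ = 1
(the next term ⌊1102/2^11⌋ = 0, terminating the sum). Summing: v_2(1102!) = 551 + 275 + 137 + 68 + 34 + 17 + 8 + 4 + 2 + 1 = 1097.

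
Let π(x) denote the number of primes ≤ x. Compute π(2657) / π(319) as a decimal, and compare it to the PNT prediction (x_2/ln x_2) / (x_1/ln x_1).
π(2657)/π(319) = 384/66 ≈ 5.8182;  PNT prediction ≈ 6.0900.

π(319) = 66 and π(2657) = 384, so π(2657)/π(319) ≈ 5.8182. The PNT-predicted ratio is (2657/ln(2657)) / (319/ln(319)) ≈ 6.0900. The two agree to within a few percent, as expected.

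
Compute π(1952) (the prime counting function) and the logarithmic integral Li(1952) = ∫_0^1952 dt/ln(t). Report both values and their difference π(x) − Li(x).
π(1952) = 297;  Li(1952) ≈ 308.48;  π(x) − Li(x) ≈ -11.48.

Direct count of primes ≤ 1952 gives π(1952) = 297. Numerical evaluation of the logarithmic integral gives Li(1952) ≈ 308.48. The difference π(x) − Li(x) ≈ -11.48 is typically negative for small/moderate x (Li(x) overestimates), though Littlewood's theorem shows this sign changes infinitely often.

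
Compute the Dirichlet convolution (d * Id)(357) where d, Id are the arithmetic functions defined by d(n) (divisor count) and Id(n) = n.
(d * Id)(357) = 855

Divisors of 357: [1, 3, 7, 17, 21, 51, 119, 357]. For each d | 357:
  d = 1: d(1) · Id(357/1) = 1 · 357 = 357
  d = 3: d(3) · Id(357/3) = 2 · 119 = 238
  d = 7: d(7) · Id(357/7) = 2 · 51 = 102
  d = 17: d(17) · Id(357/17) = 2 · 21 = 42
  d = 21: d(21) · Id(357/21) = 4 · 17 = 68
  d = 51: d(51) · Id(357/51) = 4 · 7 = 28
  d = 119: d(119) · Id(357/119) = 4 · 3 = 12
  d = 357: d(357) · Id(357/357) = 8 · 1 = 8
Summing: (d * Id)(357) = 357 + 238 + 102 + 42 + 68 + 28 + 12 + 8 = 855.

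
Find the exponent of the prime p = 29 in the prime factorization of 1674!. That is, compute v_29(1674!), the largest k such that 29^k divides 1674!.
v_29(1674!) = 58

Legendre's formula: v_p(n!) = Σ_{k ≥ 1} ⌊n / p^k⌋. For p = 29, n = 1674, the terms are:
  ⌊1674/29^1⌋ = ⌊1674/29⌋ = 57
  ⌊1674/29^2⌋ = ⌊1674/841⌋ = 1
(the next term ⌊1674/29^3⌋ = 0, terminating the sum). Summing: v_29(1674!) = 57 + 1 = 58.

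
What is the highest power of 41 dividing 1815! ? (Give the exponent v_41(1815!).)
v_41(1815!) = 45

Legendre's formula: v_p(n!) = Σ_{k ≥ 1} ⌊n / p^k⌋. For p = 41, n = 1815, the terms are:
  ⌊1815/41^1⌋ = ⌊1815/41⌋ = 44
  ⌊1815/41^2⌋ = ⌊1815/1681⌋ = 1
(the next term ⌊1815/41^3⌋ = 0, terminating the sum). Summing: v_41(1815!) = 44 + 1 = 45.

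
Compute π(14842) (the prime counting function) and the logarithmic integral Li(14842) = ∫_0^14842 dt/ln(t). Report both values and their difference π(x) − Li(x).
π(14842) = 1738;  Li(14842) ≈ 1760.18;  π(x) − Li(x) ≈ -22.18.

Direct count of primes ≤ 14842 gives π(14842) = 1738. Numerical evaluation of the logarithmic integral gives Li(14842) ≈ 1760.18. The difference π(x) − Li(x) ≈ -22.18 is typically negative for small/moderate x (Li(x) overestimates), though Littlewood's theorem shows this sign changes infinitely often.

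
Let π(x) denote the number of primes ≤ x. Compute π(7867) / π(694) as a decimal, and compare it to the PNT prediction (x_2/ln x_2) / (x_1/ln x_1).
π(7867)/π(694) = 993/125 ≈ 7.9440;  PNT prediction ≈ 8.2676.

π(694) = 125 and π(7867) = 993, so π(7867)/π(694) ≈ 7.9440. The PNT-predicted ratio is (7867/ln(7867)) / (694/ln(694)) ≈ 8.2676. The two agree to within a few percent, as expected.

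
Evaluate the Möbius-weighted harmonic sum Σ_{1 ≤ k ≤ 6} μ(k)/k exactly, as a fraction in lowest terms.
Σ μ(k)/k = 2/15

Values of μ(k) for 1 ≤ k ≤ 6: μ(1) = 1, μ(2) = -1, μ(3) = -1, μ(5) = -1, μ(6) = 1, with μ = 0 on non-squarefree integers. Summing μ(k)/k for k where μ(k) ≠ 0 gives 2/15 ≈ 0.1333. (PNT ⟺ this sum → 0 as n → ∞.)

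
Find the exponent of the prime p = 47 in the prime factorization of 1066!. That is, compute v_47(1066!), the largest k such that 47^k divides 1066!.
v_47(1066!) = 22

Legendre's formula: v_p(n!) = Σ_{k ≥ 1} ⌊n / p^k⌋. For p = 47, n = 1066, the terms are:
  ⌊1066/47^1⌋ = ⌊1066/47⌋ = 22
(the next term ⌊1066/47^2⌋ = 0, terminating the sum). Summing: v_47(1066!) = 22 = 22.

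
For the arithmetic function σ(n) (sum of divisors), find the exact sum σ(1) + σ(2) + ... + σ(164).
Σ_{n ≤ 164} σ(n) = 22167

Compute σ(n) for each 1 ≤ n ≤ 164: σ(1) = 1, σ(2) = 3, σ(3) = 4, σ(4) = 7, σ(5) = 6, σ(6) = 12, σ(7) = 8, σ(8) = 15, σ(9) = 13, σ(10) = 18, σ(11) = 12, σ(12) = 28, σ(13) = 14, σ(14) = 24, σ(15) = 24, σ(16) = 31, σ(17) = 18, σ(18) = 39, σ(19) = 20, σ(20) = 42, σ(21) = 32, σ(22) = 36, σ(23) = 24, σ(24) = 60, σ(25) = 31, σ(26) = 42, σ(27) = 40, σ(28) = 56, σ(29) = 30, σ(30) = 72, σ(31) = 32, σ(32) = 63, σ(33) = 48, σ(34) = 54, σ(35) = 48, σ(36) = 91, σ(37) = 38, σ(38) = 60, σ(39) = 56, σ(40) = 90, σ(41) = 42, σ(42) = 96, σ(43) = 44, σ(44) = 84, σ(45) = 78, σ(46) = 72, σ(47) = 48, σ(48) = 124, σ(49) = 57, σ(50) = 93, σ(51) = 72, σ(52) = 98, σ(53) = 54, σ(54) = 120, σ(55) = 72, σ(56) = 120, σ(57) = 80, σ(58) = 90, σ(59) = 60, σ(60) = 168, σ(61) = 62, σ(62) = 96, σ(63) = 104, σ(64) = 127, σ(65) = 84, σ(66) = 144, σ(67) = 68, σ(68) = 126, σ(69) = 96, σ(70) = 144, σ(71) = 72, σ(72) = 195, σ(73) = 74, σ(74) = 114, σ(75) = 124, σ(76) = 140, σ(77) = 96, σ(78) = 168, σ(79) = 80, σ(80) = 186, σ(81) = 121, σ(82) = 126, σ(83) = 84, σ(84) = 224, σ(85) = 108, σ(86) = 132, σ(87) = 120, σ(88) = 180, σ(89) = 90, σ(90) = 234, σ(91) = 112, σ(92) = 168, σ(93) = 128, σ(94) = 144, σ(95) = 120, σ(96) = 252, σ(97) = 98, σ(98) = 171, σ(99) = 156, σ(100) = 217, σ(101) = 102, σ(102) = 216, σ(103) = 104, σ(104) = 210, σ(105) = 192, σ(106) = 162, σ(107) = 108, σ(108) = 280, σ(109) = 110, σ(110) = 216, σ(111) = 152, σ(112) = 248, σ(113) = 114, σ(114) = 240, σ(115) = 144, σ(116) = 210, σ(117) = 182, σ(118) = 180, σ(119) = 144, σ(120) = 360, σ(121) = 133, σ(122) = 186, σ(123) = 168, σ(124) = 224, σ(125) = 156, σ(126) = 312, σ(127) = 128, σ(128) = 255, σ(129) = 176, σ(130) = 252, σ(131) = 132, σ(132) = 336, σ(133) = 160, σ(134) = 204, σ(135) = 240, σ(136) = 270, σ(137) = 138, σ(138) = 288, σ(139) = 140, σ(140) = 336, σ(141) = 192, σ(142) = 216, σ(143) = 168, σ(144) = 403, σ(145) = 180, σ(146) = 222, σ(147) = 228, σ(148) = 266, σ(149) = 150, σ(150) = 372, σ(151) = 152, σ(152) = 300, σ(153) = 234, σ(154) = 288, σ(155) = 192, σ(156) = 392, σ(157) = 158, σ(158) = 240, σ(159) = 216, σ(160) = 378, σ(161) = 192, σ(162) = 363, σ(163) = 164, σ(164) = 294. Summing all 164 values: 22167. (Average order: Σ_{n ≤ x} σ(n) ~ (π²/12) x². For x = 164, (π²/12)·164² ≈ 22121.07.)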